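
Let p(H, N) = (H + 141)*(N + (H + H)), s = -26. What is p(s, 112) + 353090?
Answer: 359990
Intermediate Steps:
p(H, N) = (141 + H)*(N + 2*H)
p(s, 112) + 353090 = (2*(-26)² + 141*112 + 282*(-26) - 26*112) + 353090 = (2*676 + 15792 - 7332 - 2912) + 353090 = (1352 + 15792 - 7332 - 2912) + 353090 = 6900 + 353090 = 359990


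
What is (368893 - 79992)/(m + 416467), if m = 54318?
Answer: 288901/470785 ≈ 0.61366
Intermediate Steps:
(368893 - 79992)/(m + 416467) = (368893 - 79992)/(54318 + 416467) = 288901/470785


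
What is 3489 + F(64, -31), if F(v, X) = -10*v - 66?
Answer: 2783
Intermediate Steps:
F(v, X) = -66 - 10*v
3489 + F(64, -31) = 3489 + (-66 - 10*64) = 3489 + (-66 - 640) = 3489 - 706 = 2783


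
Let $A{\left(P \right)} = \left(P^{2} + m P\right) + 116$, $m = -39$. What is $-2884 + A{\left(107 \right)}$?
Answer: $4508$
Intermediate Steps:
$A{\left(P \right)} = 116 + P^{2} - 39 P$ ($A{\left(P \right)} = \left(P^{2} - 39 P\right) + 116 = 116 + P^{2} - 39 P$)
$-2884 + A{\left(107 \right)} = -2884 + \left(116 + 107^{2} - 4173\right) = -2884 + \left(116 + 11449 - 4173\right) = -2884 + 7392 = 4508$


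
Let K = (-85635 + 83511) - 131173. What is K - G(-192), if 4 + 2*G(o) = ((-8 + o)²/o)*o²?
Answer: 3706705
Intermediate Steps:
G(o) = -2 + o*(-8 + o)²/2 (G(o) = -2 + (((-8 + o)²/o)*o²)/2 = -2 + (o*(-8 + o)²)/2 = -2 + o*(-8 + o)²/2)
K = -133297 (K = -2124 - 131173 = -133297)
K - G(-192) = -133297 - (-2 + (½)*(-192)*(-8 - 192)²) = -133297 - (-2 + (½)*(-192)*(-200)²) = -133297 - (-2 + (½)*(-192)*40000) = -133297 - (-2 - 3840000) = -133297 - 1*(-3840002) = -133297 + 3840002 = 3706705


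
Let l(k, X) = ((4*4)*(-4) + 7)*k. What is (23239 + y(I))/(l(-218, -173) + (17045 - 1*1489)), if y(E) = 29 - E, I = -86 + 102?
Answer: 11626/13991 ≈ 0.83096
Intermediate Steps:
I = 16
l(k, X) = -57*k (l(k, X) = (16*(-4) + 7)*k = (-64 + 7)*k = -57*k)
(23239 + y(I))/(l(-218, -173) + (17045 - 1*1489)) = (23239 + (29 - 1*16))/(-57*(-218) + (17045 - 1*1489)) = (23239 + (29 - 16))/(12426 + (17045 - 1489)) = (23239 + 13)/(12426 + 15556) = 23252/27982 = 23252*(1/27982) = 11626/13991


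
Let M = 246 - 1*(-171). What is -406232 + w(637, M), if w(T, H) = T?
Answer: -405595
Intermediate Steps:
M = 417 (M = 246 + 171 = 417)
-406232 + w(637, M) = -406232 + 637 = -405595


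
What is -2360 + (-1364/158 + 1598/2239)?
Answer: -418839916/176881 ≈ -2367.9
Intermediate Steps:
-2360 + (-1364/158 + 1598/2239) = -2360 + (-1364*1/158 + 1598*(1/2239)) = -2360 + (-682/79 + 1598/2239) = -2360 - 1400756/176881 = -418839916/176881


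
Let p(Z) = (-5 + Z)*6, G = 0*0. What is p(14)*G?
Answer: 0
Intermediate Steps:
G = 0
p(Z) = -30 + 6*Z
p(14)*G = (-30 + 6*14)*0 = (-30 + 84)*0 = 54*0 = 0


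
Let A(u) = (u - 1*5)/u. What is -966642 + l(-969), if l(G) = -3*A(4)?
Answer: -3866565/4 ≈ -9.6664e+5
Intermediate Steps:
A(u) = (-5 + u)/u (A(u) = (u - 5)/u = (-5 + u)/u)
l(G) = ¾ (l(G) = -3*(-5 + 4)/4 = -3*(-1)/4 = -3*(-¼) = ¾)
-966642 + l(-969) = -966642 + ¾ = -3866565/4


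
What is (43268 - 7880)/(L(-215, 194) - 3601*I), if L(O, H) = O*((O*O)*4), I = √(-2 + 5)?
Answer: -1406796858000/1580340723348397 + 127432188*√3/1580340723348397 ≈ -0.00089005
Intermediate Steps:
I = √3 ≈ 1.7320
L(O, H) = 4*O³ (L(O, H) = O*(O²*4) = O*(4*O²) = 4*O³)
(43268 - 7880)/(L(-215, 194) - 3601*I) = (43268 - 7880)/(4*(-215)³ - 3601*√3) = 35388/(4*(-9938375) - 3601*√3) = 35388/(-39753500 - 3601*√3)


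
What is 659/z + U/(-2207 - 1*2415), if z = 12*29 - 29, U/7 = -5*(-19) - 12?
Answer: 2860559/1474418 ≈ 1.9401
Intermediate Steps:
U = 581 (U = 7*(-5*(-19) - 12) = 7*(95 - 12) = 7*83 = 581)
z = 319 (z = 348 - 29 = 319)
659/z + U/(-2207 - 1*2415) = 659/319 + 581/(-2207 - 1*2415) = 659*(1/319) + 581/(-2207 - 2415) = 659/319 + 581/(-4622) = 659/319 + 581*(-1/4622) = 659/319 - 581/4622 = 2860559/1474418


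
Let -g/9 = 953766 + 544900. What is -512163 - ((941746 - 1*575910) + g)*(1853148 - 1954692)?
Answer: -1332476924115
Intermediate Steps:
g = -13487994 (g = -9*(953766 + 544900) = -9*1498666 = -13487994)
-512163 - ((941746 - 1*575910) + g)*(1853148 - 1954692) = -512163 - ((941746 - 1*575910) - 13487994)*(1853148 - 1954692) = -512163 - ((941746 - 575910) - 13487994)*(-101544) = -512163 - (365836 - 13487994)*(-101544) = -512163 - (-13122158)*(-101544) = -512163 - 1*1332476411952 = -512163 - 1332476411952 = -1332476924115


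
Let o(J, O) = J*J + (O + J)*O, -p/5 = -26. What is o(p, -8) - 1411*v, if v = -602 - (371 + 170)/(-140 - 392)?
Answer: 459600721/532 ≈ 8.6391e+5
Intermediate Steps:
p = 130 (p = -5*(-26) = 130)
o(J, O) = J**2 + O*(J + O) (o(J, O) = J**2 + (J + O)*O = J**2 + O*(J + O))
v = -319723/532 (v = -602 - 541/(-532) = -602 - 541*(-1)/532 = -602 - 1*(-541/532) = -602 + 541/532 = -319723/532 ≈ -600.98)
o(p, -8) - 1411*v = (130**2 + (-8)**2 + 130*(-8)) - 1411*(-319723/532) = (16900 + 64 - 1040) + 451129153/532 = 15924 + 451129153/532 = 459600721/532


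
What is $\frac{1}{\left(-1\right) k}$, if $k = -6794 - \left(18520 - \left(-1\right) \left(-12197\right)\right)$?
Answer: $\frac{1}{13117} \approx 7.6237 \cdot 10^{-5}$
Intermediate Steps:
$k = -13117$ ($k = -6794 - \left(18520 - 12197\right) = -6794 - 6323 = -13117$)
$\frac{1}{\left(-1\right) k} = \frac{1}{\left(-1\right) \left(-13117\right)} = \frac{1}{13117}$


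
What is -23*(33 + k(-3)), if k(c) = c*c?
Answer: -966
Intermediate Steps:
k(c) = c²
-23*(33 + k(-3)) = -23*(33 + (-3)²) = -23*(33 + 9) = -23*42 = -966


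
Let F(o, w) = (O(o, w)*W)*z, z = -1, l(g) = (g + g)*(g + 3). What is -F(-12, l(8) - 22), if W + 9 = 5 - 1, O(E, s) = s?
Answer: -770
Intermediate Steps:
W = -5 (W = -9 + (5 - 1) = -9 + 4 = -5)
l(g) = 2*g*(3 + g) (l(g) = (2*g)*(3 + g) = 2*g*(3 + g))
F(o, w) = 5*w (F(o, w) = (w*(-5))*(-1) = -5*w*(-1) = 5*w)
-F(-12, l(8) - 22) = -5*(2*8*(3 + 8) - 22) = -5*(2*8*11 - 22) = -5*(176 - 22) = -5*154 = -1*770 = -770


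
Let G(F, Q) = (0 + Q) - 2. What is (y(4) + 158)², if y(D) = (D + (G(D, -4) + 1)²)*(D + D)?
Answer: 152100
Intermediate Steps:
G(F, Q) = -2 + Q (G(F, Q) = Q - 2 = -2 + Q)
y(D) = 2*D*(25 + D) (y(D) = (D + ((-2 - 4) + 1)²)*(D + D) = (D + (-6 + 1)²)*(2*D) = (D + (-5)²)*(2*D) = (D + 25)*(2*D) = (25 + D)*(2*D) = 2*D*(25 + D))
(y(4) + 158)² = (2*4*(25 + 4) + 158)² = (2*4*29 + 158)² = (232 + 158)² = 390² = 152100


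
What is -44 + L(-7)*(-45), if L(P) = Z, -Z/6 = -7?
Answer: -1934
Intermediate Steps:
Z = 42 (Z = -6*(-7) = 42)
L(P) = 42
-44 + L(-7)*(-45) = -44 + 42*(-45) = -44 - 1890 = -1934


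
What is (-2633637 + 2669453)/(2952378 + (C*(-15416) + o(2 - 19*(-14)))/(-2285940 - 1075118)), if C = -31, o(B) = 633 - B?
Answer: 120379653328/9923113217663 ≈ 0.012131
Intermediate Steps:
(-2633637 + 2669453)/(2952378 + (C*(-15416) + o(2 - 19*(-14)))/(-2285940 - 1075118)) = (-2633637 + 2669453)/(2952378 + (-31*(-15416) + (633 - (2 - 19*(-14))))/(-2285940 - 1075118)) = 35816/(2952378 + (477896 + (633 - (2 + 266)))/(-3361058)) = 35816/(2952378 + (477896 + (633 - 1*268))*(-1/3361058)) = 35816/(2952378 + (477896 + (633 - 268))*(-1/3361058)) = 35816/(2952378 + (477896 + 365)*(-1/3361058)) = 35816/(2952378 + 478261*(-1/3361058)) = 35816/(2952378 - 478261/3361058) = 35816/(9923113217663/3361058) = 35816*(3361058/9923113217663) = 120379653328/9923113217663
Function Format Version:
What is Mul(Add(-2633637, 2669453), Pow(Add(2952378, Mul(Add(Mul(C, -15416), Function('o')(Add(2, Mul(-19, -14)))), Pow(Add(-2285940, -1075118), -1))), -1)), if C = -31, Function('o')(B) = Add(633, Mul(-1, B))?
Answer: Rational(120379653328, 9923113217663) ≈ 0.012131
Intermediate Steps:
Mul(Add(-2633637, 2669453), Pow(Add(2952378, Mul(Add(Mul(C, -15416), Function('o')(Add(2, Mul(-19, -14)))), Pow(Add(-2285940, -1075118), -1))), -1)) = Mul(Add(-2633637, 2669453), Pow(Add(2952378, Mul(Add(Mul(-31, -15416), Add(633, Mul(-1, Add(2, Mul(-19, -14))))), Pow(Add(-2285940, -1075118), -1))), -1)) = Mul(35816, Pow(Add(2952378, Mul(Add(477896, Add(633, Mul(-1, Add(2, 266)))), Pow(-3361058, -1))), -1)) = Mul(35816, Pow(Add(2952378, Mul(Add(477896, Add(633, Mul(-1, 268))), Rational(-1, 3361058))), -1)) = Mul(35816, Pow(Add(2952378, Mul(Add(477896, Add(633, -268)), Rational(-1, 3361058))), -1)) = Mul(35816, Pow(Add(2952378, Mul(Add(477896, 365), Rational(-1, 3361058))), -1)) = Mul(35816, Pow(Add(2952378, Mul(478261, Rational(-1, 3361058))), -1)) = Mul(35816, Pow(Add(2952378, Rational(-478261, 3361058)), -1)) = Mul(35816, Pow(Rational(9923113217663, 3361058), -1)) = Mul(35816, Rational(3361058, 9923113217663)) = Rational(120379653328, 9923113217663)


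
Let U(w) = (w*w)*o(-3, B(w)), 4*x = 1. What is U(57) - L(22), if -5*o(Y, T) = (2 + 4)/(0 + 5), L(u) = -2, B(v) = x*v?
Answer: -19444/25 ≈ -777.76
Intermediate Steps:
x = 1/4 (x = (1/4)*1 = 1/4 ≈ 0.25000)
B(v) = v/4
o(Y, T) = -6/25 (o(Y, T) = -(2 + 4)/(5*(0 + 5)) = -6/(5*5) = -1/5*6/5 = -6/25)
U(w) = -6*w**2/25 (U(w) = (w*w)*(-6/25) = w**2*(-6/25) = -6*w**2/25)
U(57) - L(22) = -6/25*57**2 - 1*(-2) = -6/25*3249 + 2 = -19494/25 + 2 = -19444/25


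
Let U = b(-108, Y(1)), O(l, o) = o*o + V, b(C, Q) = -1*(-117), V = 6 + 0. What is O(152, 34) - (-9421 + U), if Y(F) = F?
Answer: 10466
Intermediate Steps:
V = 6
b(C, Q) = 117
O(l, o) = 6 + o**2 (O(l, o) = o*o + 6 = o**2 + 6 = 6 + o**2)
U = 117
O(152, 34) - (-9421 + U) = (6 + 34**2) - (-9421 + 117) = (6 + 1156) - 1*(-9304) = 1162 + 9304 = 10466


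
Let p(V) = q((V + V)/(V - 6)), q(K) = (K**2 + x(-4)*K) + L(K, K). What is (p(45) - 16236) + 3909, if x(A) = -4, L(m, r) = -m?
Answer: -2084313/169 ≈ -12333.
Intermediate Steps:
q(K) = K**2 - 5*K (q(K) = (K**2 - 4*K) - K = K**2 - 5*K)
p(V) = 2*V*(-5 + 2*V/(-6 + V))/(-6 + V) (p(V) = ((V + V)/(V - 6))*(-5 + (V + V)/(V - 6)) = ((2*V)/(-6 + V))*(-5 + (2*V)/(-6 + V)) = (2*V/(-6 + V))*(-5 + 2*V/(-6 + V)) = 2*V*(-5 + 2*V/(-6 + V))/(-6 + V))
(p(45) - 16236) + 3909 = (6*45*(10 - 1*45)/(-6 + 45)**2 - 16236) + 3909 = (6*45*(10 - 45)/39**2 - 16236) + 3909 = (6*45*(1/1521)*(-35) - 16236) + 3909 = (-1050/169 - 16236) + 3909 = -2744934/169 + 3909 = -2084313/169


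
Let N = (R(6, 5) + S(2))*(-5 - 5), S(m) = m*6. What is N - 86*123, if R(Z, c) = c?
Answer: -10748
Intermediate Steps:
S(m) = 6*m
N = -170 (N = (5 + 6*2)*(-5 - 5) = (5 + 12)*(-10) = 17*(-10) = -170)
N - 86*123 = -170 - 86*123 = -170 - 10578 = -10748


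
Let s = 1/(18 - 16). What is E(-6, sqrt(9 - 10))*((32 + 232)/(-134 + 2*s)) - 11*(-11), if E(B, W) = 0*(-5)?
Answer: 121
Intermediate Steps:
s = 1/2 ≈ 0.50000
E(B, W) = 0
E(-6, sqrt(9 - 10))*((32 + 232)/(-134 + 2*s)) - 11*(-11) = 0*((32 + 232)/(-134 + 2*(1/2))) - 11*(-11) = 0*(264/(-134 + 1)) + 121 = 0*(264/(-133)) + 121 = 0*(264*(-1/133)) + 121 = 0*(-264/133) + 121 = 0 + 121 = 121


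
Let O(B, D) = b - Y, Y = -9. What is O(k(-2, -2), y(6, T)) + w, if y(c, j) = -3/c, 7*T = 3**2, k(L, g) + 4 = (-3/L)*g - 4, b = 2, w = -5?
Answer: 6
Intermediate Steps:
k(L, g) = -8 - 3*g/L (k(L, g) = -4 + ((-3/L)*g - 4) = -4 + (-3*g/L - 4) = -4 + (-4 - 3*g/L) = -8 - 3*g/L)
T = 9/7 (T = (1/7)*3**2 = (1/7)*9 = 9/7 ≈ 1.2857)
O(B, D) = 11 (O(B, D) = 2 - 1*(-9) = 2 + 9 = 11)
O(k(-2, -2), y(6, T)) + w = 11 - 5 = 6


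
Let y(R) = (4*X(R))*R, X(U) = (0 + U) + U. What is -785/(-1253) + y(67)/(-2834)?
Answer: -21386523/1775501 ≈ -12.045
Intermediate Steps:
X(U) = 2*U (X(U) = U + U = 2*U)
y(R) = 8*R² (y(R) = (4*(2*R))*R = (8*R)*R = 8*R²)
-785/(-1253) + y(67)/(-2834) = -785/(-1253) + (8*67²)/(-2834) = -785*(-1/1253) + (8*4489)*(-1/2834) = 785/1253 + 35912*(-1/2834) = 785/1253 - 17956/1417 = -21386523/1775501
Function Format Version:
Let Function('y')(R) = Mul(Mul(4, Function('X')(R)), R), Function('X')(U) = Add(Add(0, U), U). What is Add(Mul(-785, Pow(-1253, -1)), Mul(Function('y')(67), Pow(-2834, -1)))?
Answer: Rational(-21386523, 1775501) ≈ -12.045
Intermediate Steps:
Function('X')(U) = Mul(2, U) (Function('X')(U) = Add(U, U) = Mul(2, U))
Function('y')(R) = Mul(8, Pow(R, 2)) (Function('y')(R) = Mul(Mul(4, Mul(2, R)), R) = Mul(Mul(8, R), R) = Mul(8, Pow(R, 2)))
Add(Mul(-785, Pow(-1253, -1)), Mul(Function('y')(67), Pow(-2834, -1))) = Add(Mul(-785, Pow(-1253, -1)), Mul(Mul(8, Pow(67, 2)), Pow(-2834, -1))) = Add(Mul(-785, Rational(-1, 1253)), Mul(Mul(8, 4489), Rational(-1, 2834))) = Add(Rational(785, 1253), Mul(35912, Rational(-1, 2834))) = Add(Rational(785, 1253), Rational(-17956, 1417)) = Rational(-21386523, 1775501)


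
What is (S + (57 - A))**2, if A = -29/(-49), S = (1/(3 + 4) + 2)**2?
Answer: 3721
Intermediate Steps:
S = 225/49 (S = (1/7 + 2)**2 = (15/7)**2 = 225/49 ≈ 4.5918)
A = 29/49 (A = -29*(-1/49) = 29/49 ≈ 0.59184)
(S + (57 - A))**2 = (225/49 + (57 - 1*29/49))**2 = (225/49 + (57 - 29/49))**2 = (225/49 + 2764/49)**2 = 61**2 = 3721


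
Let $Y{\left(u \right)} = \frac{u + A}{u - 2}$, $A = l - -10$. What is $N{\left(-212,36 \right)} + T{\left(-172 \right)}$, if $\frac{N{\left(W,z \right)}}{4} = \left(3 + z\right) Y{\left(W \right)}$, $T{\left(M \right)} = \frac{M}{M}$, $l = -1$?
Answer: $\frac{15941}{107} \approx 148.98$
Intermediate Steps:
$T{\left(M \right)} = 1$
$A = 9$ ($A = -1 - -10 = -1 + 10 = 9$)
$Y{\left(u \right)} = \frac{9 + u}{-2 + u}$ ($Y{\left(u \right)} = \frac{u + 9}{u - 2} = \frac{9 + u}{-2 + u}$)
$N{\left(W,z \right)} = \frac{4 \left(3 + z\right) \left(9 + W\right)}{-2 + W}$ ($N{\left(W,z \right)} = 4 \left(3 + z\right) \frac{9 + W}{-2 + W} = 4 \frac{\left(3 + z\right) \left(9 + W\right)}{-2 + W} = \frac{4 \left(3 + z\right) \left(9 + W\right)}{-2 + W}$)
$N{\left(-212,36 \right)} + T{\left(-172 \right)} = \frac{4 \left(3 + 36\right) \left(9 - 212\right)}{-2 - 212} + 1 = 4 \frac{1}{-214} \cdot 39 \left(-203\right) + 1 = 4 \left(- \frac{1}{214}\right) 39 \left(-203\right) + 1 = \frac{15834}{107} + 1 = \frac{15941}{107}$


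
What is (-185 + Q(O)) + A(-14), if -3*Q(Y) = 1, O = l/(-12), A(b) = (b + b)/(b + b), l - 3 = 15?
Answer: -553/3 ≈ -184.33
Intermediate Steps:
l = 18 (l = 3 + 15 = 18)
A(b) = 1 (A(b) = (2*b)/((2*b)) = (2*b)*(1/(2*b)) = 1)
O = -3/2 (O = 18/(-12) = 18*(-1/12) = -3/2 ≈ -1.5000)
Q(Y) = -⅓ (Q(Y) = -⅓*1 = -⅓)
(-185 + Q(O)) + A(-14) = (-185 - ⅓) + 1 = -556/3 + 1 = -553/3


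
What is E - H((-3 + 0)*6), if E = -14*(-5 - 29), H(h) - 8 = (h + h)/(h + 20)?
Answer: 486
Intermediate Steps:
H(h) = 8 + 2*h/(20 + h) (H(h) = 8 + (h + h)/(h + 20) = 8 + (2*h)/(20 + h) = 8 + 2*h/(20 + h))
E = 476 (E = -14*(-34) = 476)
E - H((-3 + 0)*6) = 476 - 10*(16 + (-3 + 0)*6)/(20 + (-3 + 0)*6) = 476 - 10*(16 - 3*6)/(20 - 3*6) = 476 - 10*(16 - 18)/(20 - 18) = 476 - 10*(-2)/2 = 476 - 1*(-10) = 476 + 10 = 486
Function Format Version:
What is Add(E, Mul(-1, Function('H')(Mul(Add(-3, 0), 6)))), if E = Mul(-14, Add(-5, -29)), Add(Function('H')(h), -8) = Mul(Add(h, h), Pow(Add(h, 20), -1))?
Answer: 486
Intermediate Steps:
Function('H')(h) = Add(8, Mul(2, h, Pow(Add(20, h), -1))) (Function('H')(h) = Add(8, Mul(Add(h, h), Pow(Add(h, 20), -1))) = Add(8, Mul(Mul(2, h), Pow(Add(20, h), -1))) = Add(8, Mul(2, h, Pow(Add(20, h), -1))))
E = 476 (E = Mul(-14, -34) = 476)
Add(E, Mul(-1, Function('H')(Mul(Add(-3, 0), 6)))) = Add(476, Mul(-1, Mul(10, Pow(Add(20, Mul(Add(-3, 0), 6)), -1), Add(16, Mul(Add(-3, 0), 6))))) = Add(476, Mul(-1, Mul(10, Pow(Add(20, Mul(-3, 6)), -1), Add(16, Mul(-3, 6))))) = Add(476, Mul(-1, Mul(10, Pow(Add(20, -18), -1), Add(16, -18)))) = Add(476, Mul(-1, Mul(10, Pow(2, -1), -2))) = Add(476, Mul(-1, Mul(10, Rational(1, 2), -2))) = Add(476, Mul(-1, -10)) = Add(476, 10) = 486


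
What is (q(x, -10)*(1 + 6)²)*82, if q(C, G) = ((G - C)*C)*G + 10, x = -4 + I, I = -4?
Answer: -602700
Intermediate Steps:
x = -8 (x = -4 - 4 = -8)
q(C, G) = 10 + C*G*(G - C) (q(C, G) = (C*(G - C))*G + 10 = C*G*(G - C) + 10 = 10 + C*G*(G - C))
(q(x, -10)*(1 + 6)²)*82 = ((10 - 8*(-10)² - 1*(-10)*(-8)²)*(1 + 6)²)*82 = ((10 - 8*100 - 1*(-10)*64)*7²)*82 = ((10 - 800 + 640)*49)*82 = -150*49*82 = -7350*82 = -602700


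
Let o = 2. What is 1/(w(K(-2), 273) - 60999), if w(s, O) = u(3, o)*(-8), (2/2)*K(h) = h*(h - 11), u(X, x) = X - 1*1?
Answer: -1/61015 ≈ -1.6389e-5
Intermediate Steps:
u(X, x) = -1 + X (u(X, x) = X - 1 = -1 + X)
K(h) = h*(-11 + h) (K(h) = h*(h - 11) = h*(-11 + h))
w(s, O) = -16 (w(s, O) = (-1 + 3)*(-8) = 2*(-8) = -16)
1/(w(K(-2), 273) - 60999) = 1/(-16 - 60999) = 1/(-61015) = -1/61015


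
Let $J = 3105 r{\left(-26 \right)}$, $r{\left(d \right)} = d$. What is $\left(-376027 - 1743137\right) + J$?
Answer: $-2199894$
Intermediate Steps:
$J = -80730$ ($J = 3105 \left(-26\right) = -80730$)
$\left(-376027 - 1743137\right) + J = \left(-376027 - 1743137\right) - 80730 = -2119164 - 80730 = -2199894$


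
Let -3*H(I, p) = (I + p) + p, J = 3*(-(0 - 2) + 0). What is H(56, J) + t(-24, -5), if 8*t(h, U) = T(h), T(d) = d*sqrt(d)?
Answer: -68/3 - 6*I*sqrt(6) ≈ -22.667 - 14.697*I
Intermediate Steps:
J = 6 (J = 3*(-1*(-2) + 0) = 3*(2 + 0) = 3*2 = 6)
T(d) = d**(3/2)
t(h, U) = h**(3/2)/8
H(I, p) = -2*p/3 - I/3 (H(I, p) = -((I + p) + p)/3 = -(I + 2*p)/3 = -2*p/3 - I/3)
H(56, J) + t(-24, -5) = (-2/3*6 - 1/3*56) + (-24)**(3/2)/8 = (-4 - 56/3) + (-48*I*sqrt(6))/8 = -68/3 - 6*I*sqrt(6)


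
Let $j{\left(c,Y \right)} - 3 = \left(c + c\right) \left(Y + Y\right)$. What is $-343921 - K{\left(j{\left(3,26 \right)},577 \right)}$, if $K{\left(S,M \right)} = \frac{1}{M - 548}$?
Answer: $- \frac{9973710}{29} \approx -3.4392 \cdot 10^{5}$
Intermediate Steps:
$j{\left(c,Y \right)} = 3 + 4 Y c$ ($j{\left(c,Y \right)} = 3 + \left(c + c\right) \left(Y + Y\right) = 3 + 2 c 2 Y = 3 + 4 Y c$)
$K{\left(S,M \right)} = \frac{1}{-548 + M}$
$-343921 - K{\left(j{\left(3,26 \right)},577 \right)} = -343921 - \frac{1}{-548 + 577} = -343921 - \frac{1}{29} = - \frac{9973710}{29}$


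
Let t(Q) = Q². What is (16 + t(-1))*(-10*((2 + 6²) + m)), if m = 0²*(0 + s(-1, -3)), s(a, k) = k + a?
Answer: -6460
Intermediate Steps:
s(a, k) = a + k
m = 0 (m = 0²*(0 + (-1 - 3)) = 0*(0 - 4) = 0*(-4) = 0)
(16 + t(-1))*(-10*((2 + 6²) + m)) = (16 + (-1)²)*(-10*((2 + 6²) + 0)) = (16 + 1)*(-10*((2 + 36) + 0)) = 17*(-10*(38 + 0)) = 17*(-10*38) = 17*(-380) = -6460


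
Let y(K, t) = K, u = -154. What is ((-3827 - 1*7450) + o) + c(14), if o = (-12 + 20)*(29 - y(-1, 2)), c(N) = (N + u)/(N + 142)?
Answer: -430478/39 ≈ -11038.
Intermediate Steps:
c(N) = (-154 + N)/(142 + N) (c(N) = (N - 154)/(N + 142) = (-154 + N)/(142 + N))
o = 240 (o = (-12 + 20)*(29 - 1*(-1)) = 8*(29 + 1) = 8*30 = 240)
((-3827 - 1*7450) + o) + c(14) = ((-3827 - 1*7450) + 240) + (-154 + 14)/(142 + 14) = ((-3827 - 7450) + 240) - 140/156 = (-11277 + 240) + (1/156)*(-140) = -11037 - 35/39 = -430478/39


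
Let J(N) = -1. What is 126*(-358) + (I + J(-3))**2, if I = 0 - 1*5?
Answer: -45072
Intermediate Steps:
I = -5 (I = 0 - 5 = -5)
126*(-358) + (I + J(-3))**2 = 126*(-358) + (-5 - 1)**2 = -45108 + (-6)**2 = -45108 + 36 = -45072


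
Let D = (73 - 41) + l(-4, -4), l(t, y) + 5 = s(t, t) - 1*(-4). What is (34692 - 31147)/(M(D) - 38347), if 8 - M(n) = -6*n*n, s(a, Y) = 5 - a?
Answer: -3545/28739 ≈ -0.12335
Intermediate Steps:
l(t, y) = 4 - t (l(t, y) = -5 + ((5 - t) - 1*(-4)) = -5 + ((5 - t) + 4) = -5 + (9 - t) = 4 - t)
D = 40 (D = (73 - 41) + (4 - 1*(-4)) = 32 + (4 + 4) = 32 + 8 = 40)
M(n) = 8 + 6*n² (M(n) = 8 - (-6)*n*n = 8 - (-6)*n² = 8 + 6*n²)
(34692 - 31147)/(M(D) - 38347) = (34692 - 31147)/((8 + 6*40²) - 38347) = 3545/((8 + 6*1600) - 38347) = 3545/((8 + 9600) - 38347) = 3545/(9608 - 38347) = 3545/(-28739) = 3545*(-1/28739) = -3545/28739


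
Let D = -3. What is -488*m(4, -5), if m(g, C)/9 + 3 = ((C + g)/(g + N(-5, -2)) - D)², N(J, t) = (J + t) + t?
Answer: -794952/25 ≈ -31798.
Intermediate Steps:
N(J, t) = J + 2*t
m(g, C) = -27 + 9*(3 + (C + g)/(-9 + g))² (m(g, C) = -27 + 9*((C + g)/(g + (-5 + 2*(-2))) - 1*(-3))² = -27 + 9*((C + g)/(g + (-5 - 4)) + 3)² = -27 + 9*((C + g)/(g - 9) + 3)² = -27 + 9*((C + g)/(-9 + g) + 3)² = -27 + 9*(3 + (C + g)/(-9 + g))²)
-488*m(4, -5) = -488*(-27 + 9*(-27 - 5 + 4*4)²/(-9 + 4)²) = -488*(-27 + 9*(-27 - 5 + 16)²/(-5)²) = -488*(-27 + 9*(1/25)*(-16)²) = -488*(-27 + 9*(1/25)*256) = -488*(-27 + 2304/25) = -488*1629/25 = -794952/25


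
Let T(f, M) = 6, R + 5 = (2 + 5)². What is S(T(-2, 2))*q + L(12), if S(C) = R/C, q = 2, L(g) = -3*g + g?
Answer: -28/3 ≈ -9.3333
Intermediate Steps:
L(g) = -2*g
R = 44 (R = -5 + (2 + 5)² = -5 + 7² = -5 + 49 = 44)
S(C) = 44/C
S(T(-2, 2))*q + L(12) = (44/6)*2 - 2*12 = (44*(⅙))*2 - 24 = (22/3)*2 - 24 = 44/3 - 24 = -28/3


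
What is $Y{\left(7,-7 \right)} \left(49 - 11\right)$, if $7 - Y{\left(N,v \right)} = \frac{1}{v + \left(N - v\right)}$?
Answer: $\frac{1824}{7} \approx 260.57$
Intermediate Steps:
$Y{\left(N,v \right)} = 7 - \frac{1}{N}$ ($Y{\left(N,v \right)} = 7 - \frac{1}{v + \left(N - v\right)} = 7 - \frac{1}{N}$)
$Y{\left(7,-7 \right)} \left(49 - 11\right) = \left(7 - \frac{1}{7}\right) \left(49 - 11\right) = \left(7 - \frac{1}{7}\right) 38 = \frac{48}{7} \cdot 38 = \frac{1824}{7}$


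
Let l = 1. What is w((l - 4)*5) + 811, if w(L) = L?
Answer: 796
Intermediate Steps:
w((l - 4)*5) + 811 = (1 - 4)*5 + 811 = -3*5 + 811 = -15 + 811 = 796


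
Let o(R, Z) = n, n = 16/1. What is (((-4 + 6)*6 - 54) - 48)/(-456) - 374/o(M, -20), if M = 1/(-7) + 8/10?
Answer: -3523/152 ≈ -23.178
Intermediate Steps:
n = 16 (n = 16*1 = 16)
M = 23/35 (M = 1*(-⅐) + 8*(⅒) = -⅐ + ⅘ = 23/35 ≈ 0.65714)
o(R, Z) = 16
(((-4 + 6)*6 - 54) - 48)/(-456) - 374/o(M, -20) = (((-4 + 6)*6 - 54) - 48)/(-456) - 374/16 = ((2*6 - 54) - 48)*(-1/456) - 374*1/16 = ((12 - 54) - 48)*(-1/456) - 187/8 = (-42 - 48)*(-1/456) - 187/8 = -90*(-1/456) - 187/8 = 15/76 - 187/8 = -3523/152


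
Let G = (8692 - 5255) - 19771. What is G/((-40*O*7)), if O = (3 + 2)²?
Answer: 8167/3500 ≈ 2.3334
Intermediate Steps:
O = 25 (O = 5² = 25)
G = -16334 (G = 3437 - 19771 = -16334)
G/((-40*O*7)) = -16334/(-40*25*7) = -16334/((-1000*7)) = -16334/(-7000) = -16334*(-1/7000) = 8167/3500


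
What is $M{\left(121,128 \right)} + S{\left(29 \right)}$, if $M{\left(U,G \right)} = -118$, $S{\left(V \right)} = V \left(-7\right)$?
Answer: $-321$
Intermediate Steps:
$S{\left(V \right)} = - 7 V$
$M{\left(121,128 \right)} + S{\left(29 \right)} = -118 - 203 = -321$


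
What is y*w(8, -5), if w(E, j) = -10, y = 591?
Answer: -5910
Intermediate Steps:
y*w(8, -5) = 591*(-10) = -5910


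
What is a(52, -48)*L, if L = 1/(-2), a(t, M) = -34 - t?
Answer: 43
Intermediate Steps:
L = -½ ≈ -0.50000
a(52, -48)*L = (-34 - 1*52)*(-½) = (-34 - 52)*(-½) = -86*(-½) = 43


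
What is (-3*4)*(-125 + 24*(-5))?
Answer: 2940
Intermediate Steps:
(-3*4)*(-125 + 24*(-5)) = -12*(-125 - 120) = -12*(-245) = 2940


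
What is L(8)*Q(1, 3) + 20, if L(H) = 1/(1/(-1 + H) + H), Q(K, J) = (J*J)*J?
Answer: 443/19 ≈ 23.316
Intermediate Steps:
Q(K, J) = J³ (Q(K, J) = J²*J = J³)
L(H) = 1/(H + 1/(-1 + H))
L(8)*Q(1, 3) + 20 = ((-1 + 8)/(1 + 8² - 1*8))*3³ + 20 = (7/(1 + 64 - 8))*27 + 20 = (7/57)*27 + 20 = 63/19 + 20 = 443/19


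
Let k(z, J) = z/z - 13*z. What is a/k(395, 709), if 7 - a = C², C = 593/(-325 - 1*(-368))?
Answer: 169353/4746383 ≈ 0.035680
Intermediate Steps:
C = 593/43 (C = 593/(-325 + 368) = 593/43 ≈ 13.791)
k(z, J) = 1 - 13*z
a = -338706/1849 (a = 7 - (593/43)² = 7 - 1*351649/1849 = 7 - 351649/1849 = -338706/1849 ≈ -183.18)
a/k(395, 709) = -338706/(1849*(1 - 13*395)) = -338706/(1849*(1 - 5135)) = -338706/1849/(-5134) = -338706/1849*(-1/5134) = 169353/4746383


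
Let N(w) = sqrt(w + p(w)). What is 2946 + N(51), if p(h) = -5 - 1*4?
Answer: 2946 + sqrt(42) ≈ 2952.5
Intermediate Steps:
p(h) = -9 (p(h) = -5 - 4 = -9)
N(w) = sqrt(-9 + w) (N(w) = sqrt(w - 9) = sqrt(-9 + w))
2946 + N(51) = 2946 + sqrt(-9 + 51) = 2946 + sqrt(42)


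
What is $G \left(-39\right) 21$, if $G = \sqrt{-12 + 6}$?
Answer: $- 819 i \sqrt{6} \approx - 2006.1 i$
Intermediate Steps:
$G = i \sqrt{6}$ ($G = \sqrt{-6} = i \sqrt{6} \approx 2.4495 i$)
$G \left(-39\right) 21 = i \sqrt{6} \left(-39\right) 21 = - 39 i \sqrt{6} \cdot 21 = - 819 i \sqrt{6}$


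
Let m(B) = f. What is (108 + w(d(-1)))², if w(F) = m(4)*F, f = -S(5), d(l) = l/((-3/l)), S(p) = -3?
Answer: 11449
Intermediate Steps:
d(l) = -l²/3 (d(l) = l*(-l/3) = -l²/3)
f = 3 (f = -1*(-3) = 3)
m(B) = 3
w(F) = 3*F
(108 + w(d(-1)))² = (108 + 3*(-⅓*(-1)²))² = (108 + 3*(-⅓*1))² = (108 + 3*(-⅓))² = (108 - 1)² = 107² = 11449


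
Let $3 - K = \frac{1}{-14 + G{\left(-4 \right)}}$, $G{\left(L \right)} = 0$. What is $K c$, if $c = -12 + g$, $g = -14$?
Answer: $- \frac{559}{7} \approx -79.857$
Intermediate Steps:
$K = \frac{43}{14}$ ($K = 3 - \frac{1}{-14 + 0} = 3 - \frac{1}{-14} = 3 - - \frac{1}{14} = 3 + \frac{1}{14} = \frac{43}{14} \approx 3.0714$)
$c = -26$ ($c = -12 - 14 = -26$)
$K c = \frac{43}{14} \left(-26\right) = - \frac{559}{7}$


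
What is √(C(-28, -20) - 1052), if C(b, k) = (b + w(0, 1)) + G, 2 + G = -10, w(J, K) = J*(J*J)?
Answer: 2*I*√273 ≈ 33.045*I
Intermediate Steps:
w(J, K) = J³ (w(J, K) = J*J² = J³)
G = -12 (G = -2 - 10 = -12)
C(b, k) = -12 + b (C(b, k) = (b + 0³) - 12 = (b + 0) - 12 = b - 12 = -12 + b)
√(C(-28, -20) - 1052) = √((-12 - 28) - 1052) = √(-40 - 1052) = √(-1092) = 2*I*√273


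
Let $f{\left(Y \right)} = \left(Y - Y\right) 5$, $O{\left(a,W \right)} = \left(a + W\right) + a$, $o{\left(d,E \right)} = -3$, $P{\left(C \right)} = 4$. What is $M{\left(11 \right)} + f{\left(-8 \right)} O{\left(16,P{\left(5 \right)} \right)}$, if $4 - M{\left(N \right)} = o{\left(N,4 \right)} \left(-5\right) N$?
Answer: $-161$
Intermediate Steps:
$O{\left(a,W \right)} = W + 2 a$ ($O{\left(a,W \right)} = \left(W + a\right) + a = W + 2 a$)
$M{\left(N \right)} = 4 - 15 N$ ($M{\left(N \right)} = 4 - \left(-3\right) \left(-5\right) N = 4 - 15 N$)
$f{\left(Y \right)} = 0$ ($f{\left(Y \right)} = 0 \cdot 5 = 0$)
$M{\left(11 \right)} + f{\left(-8 \right)} O{\left(16,P{\left(5 \right)} \right)} = \left(4 - 165\right) + 0 \left(4 + 2 \cdot 16\right) = \left(4 - 165\right) + 0 \left(4 + 32\right) = -161 + 0 \cdot 36 = -161 + 0 = -161$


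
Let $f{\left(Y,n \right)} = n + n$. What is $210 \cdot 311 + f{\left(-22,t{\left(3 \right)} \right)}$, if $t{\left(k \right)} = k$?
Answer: $65316$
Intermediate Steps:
$f{\left(Y,n \right)} = 2 n$
$210 \cdot 311 + f{\left(-22,t{\left(3 \right)} \right)} = 210 \cdot 311 + 2 \cdot 3 = 65310 + 6 = 65316$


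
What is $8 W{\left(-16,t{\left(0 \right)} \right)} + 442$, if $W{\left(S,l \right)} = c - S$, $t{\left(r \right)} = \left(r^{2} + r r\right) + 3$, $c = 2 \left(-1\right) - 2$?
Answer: $538$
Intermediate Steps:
$c = -4$ ($c = -2 - 2 = -4$)
$t{\left(r \right)} = 3 + 2 r^{2}$ ($t{\left(r \right)} = \left(r^{2} + r^{2}\right) + 3 = 2 r^{2} + 3 = 3 + 2 r^{2}$)
$W{\left(S,l \right)} = -4 - S$
$8 W{\left(-16,t{\left(0 \right)} \right)} + 442 = 8 \left(-4 - -16\right) + 442 = 8 \left(-4 + 16\right) + 442 = 8 \cdot 12 + 442 = 96 + 442 = 538$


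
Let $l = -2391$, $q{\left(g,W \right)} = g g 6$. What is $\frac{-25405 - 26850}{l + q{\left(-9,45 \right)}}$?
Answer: $\frac{10451}{381} \approx 27.43$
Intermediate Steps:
$q{\left(g,W \right)} = 6 g^{2}$ ($q{\left(g,W \right)} = g^{2} \cdot 6 = 6 g^{2}$)
$\frac{-25405 - 26850}{l + q{\left(-9,45 \right)}} = \frac{-25405 - 26850}{-2391 + 6 \left(-9\right)^{2}} = - \frac{52255}{-2391 + 6 \cdot 81} = - \frac{52255}{-2391 + 486} = - \frac{52255}{-1905} = \left(-52255\right) \left(- \frac{1}{1905}\right) = \frac{10451}{381}$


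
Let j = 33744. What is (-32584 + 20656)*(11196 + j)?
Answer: -536044320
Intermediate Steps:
(-32584 + 20656)*(11196 + j) = (-32584 + 20656)*(11196 + 33744) = -11928*44940 = -536044320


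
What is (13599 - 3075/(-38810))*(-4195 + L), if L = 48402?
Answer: 4666316434971/7762 ≈ 6.0117e+8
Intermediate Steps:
(13599 - 3075/(-38810))*(-4195 + L) = (13599 - 3075/(-38810))*(-4195 + 48402) = (13599 - 3075*(-1/38810))*44207 = (13599 + 615/7762)*44207 = (105556053/7762)*44207 = 4666316434971/7762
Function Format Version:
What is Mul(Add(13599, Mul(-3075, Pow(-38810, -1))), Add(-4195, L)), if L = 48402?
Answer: Rational(4666316434971, 7762) ≈ 6.0117e+8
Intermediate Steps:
Mul(Add(13599, Mul(-3075, Pow(-38810, -1))), Add(-4195, L)) = Mul(Add(13599, Mul(-3075, Pow(-38810, -1))), Add(-4195, 48402)) = Mul(Add(13599, Mul(-3075, Rational(-1, 38810))), 44207) = Mul(Add(13599, Rational(615, 7762)), 44207) = Mul(Rational(105556053, 7762), 44207) = Rational(4666316434971, 7762)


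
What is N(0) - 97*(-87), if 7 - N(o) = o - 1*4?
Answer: 8450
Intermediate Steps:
N(o) = 11 - o (N(o) = 7 - (o - 1*4) = 7 - (o - 4) = 7 - (-4 + o) = 7 + (4 - o) = 11 - o)
N(0) - 97*(-87) = (11 - 1*0) - 97*(-87) = (11 + 0) + 8439 = 11 + 8439 = 8450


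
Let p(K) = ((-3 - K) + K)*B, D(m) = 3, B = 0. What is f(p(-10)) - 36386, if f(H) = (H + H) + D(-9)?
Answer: -36383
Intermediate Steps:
p(K) = 0 (p(K) = ((-3 - K) + K)*0 = -3*0 = 0)
f(H) = 3 + 2*H (f(H) = (H + H) + 3 = 2*H + 3 = 3 + 2*H)
f(p(-10)) - 36386 = (3 + 2*0) - 36386 = (3 + 0) - 36386 = 3 - 36386 = -36383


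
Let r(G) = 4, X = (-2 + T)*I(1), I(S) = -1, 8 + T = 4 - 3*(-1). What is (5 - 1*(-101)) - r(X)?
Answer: 102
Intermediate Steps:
T = -1 (T = -8 + (4 - 3*(-1)) = -8 + (4 + 3) = -8 + 7 = -1)
X = 3 (X = (-2 - 1)*(-1) = -3*(-1) = 3)
(5 - 1*(-101)) - r(X) = (5 - 1*(-101)) - 1*4 = (5 + 101) - 4 = 106 - 4 = 102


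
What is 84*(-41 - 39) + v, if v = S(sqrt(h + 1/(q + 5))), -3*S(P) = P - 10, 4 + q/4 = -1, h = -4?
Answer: -20150/3 - I*sqrt(915)/45 ≈ -6716.7 - 0.6722*I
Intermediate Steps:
q = -20 (q = -16 + 4*(-1) = -16 - 4 = -20)
S(P) = 10/3 - P/3 (S(P) = -(P - 10)/3 = -(-10 + P)/3 = 10/3 - P/3)
v = 10/3 - I*sqrt(915)/45 (v = 10/3 - sqrt(-4 + 1/(-20 + 5))/3 = 10/3 - sqrt(-4 + 1/(-15))/3 = 10/3 - sqrt(-4 - 1/15)/3 = 10/3 - I*sqrt(915)/45 ≈ 3.3333 - 0.6722*I)
84*(-41 - 39) + v = 84*(-41 - 39) + (10/3 - I*sqrt(915)/45) = 84*(-80) + (10/3 - I*sqrt(915)/45) = -6720 + (10/3 - I*sqrt(915)/45) = -20150/3 - I*sqrt(915)/45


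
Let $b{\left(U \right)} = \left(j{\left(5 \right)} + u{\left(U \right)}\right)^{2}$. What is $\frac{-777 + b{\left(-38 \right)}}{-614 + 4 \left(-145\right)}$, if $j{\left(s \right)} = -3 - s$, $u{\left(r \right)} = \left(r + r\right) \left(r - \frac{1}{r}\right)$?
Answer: $- \frac{8282107}{1194} \approx -6936.4$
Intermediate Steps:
$u{\left(r \right)} = 2 r \left(r - \frac{1}{r}\right)$
$b{\left(U \right)} = \left(-10 + 2 U^{2}\right)^{2}$ ($b{\left(U \right)} = \left(\left(-3 - 5\right) + \left(-2 + 2 U^{2}\right)\right)^{2} = \left(-8 + \left(-2 + 2 U^{2}\right)\right)^{2} = \left(-10 + 2 U^{2}\right)^{2}$)
$\frac{-777 + b{\left(-38 \right)}}{-614 + 4 \left(-145\right)} = \frac{-777 + 4 \left(-5 + \left(-38\right)^{2}\right)^{2}}{-614 + 4 \left(-145\right)} = \frac{-777 + 4 \left(-5 + 1444\right)^{2}}{-614 - 580} = \frac{-777 + 4 \cdot 1439^{2}}{-1194} = \left(-777 + 4 \cdot 2070721\right) \left(- \frac{1}{1194}\right) = \left(-777 + 8282884\right) \left(- \frac{1}{1194}\right) = 8282107 \left(- \frac{1}{1194}\right) = - \frac{8282107}{1194}$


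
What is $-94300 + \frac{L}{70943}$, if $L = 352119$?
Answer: $- \frac{6689572781}{70943} \approx -94295.0$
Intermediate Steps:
$-94300 + \frac{L}{70943} = -94300 + \frac{352119}{70943} = - \frac{6689572781}{70943}$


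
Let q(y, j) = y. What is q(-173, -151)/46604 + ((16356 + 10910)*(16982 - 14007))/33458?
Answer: 1890170293583/779638316 ≈ 2424.4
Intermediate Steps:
q(-173, -151)/46604 + ((16356 + 10910)*(16982 - 14007))/33458 = -173/46604 + ((16356 + 10910)*(16982 - 14007))/33458 = -173*1/46604 + (27266*2975)*(1/33458) = -173/46604 + 81116350*(1/33458) = -173/46604 + 40558175/16729 = 1890170293583/779638316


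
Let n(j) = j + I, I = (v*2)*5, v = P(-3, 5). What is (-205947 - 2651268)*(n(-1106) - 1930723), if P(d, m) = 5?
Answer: 5519507935485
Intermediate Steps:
v = 5
I = 50 (I = (5*2)*5 = 10*5 = 50)
n(j) = 50 + j (n(j) = j + 50 = 50 + j)
(-205947 - 2651268)*(n(-1106) - 1930723) = (-205947 - 2651268)*((50 - 1106) - 1930723) = -2857215*(-1056 - 1930723) = -2857215*(-1931779) = 5519507935485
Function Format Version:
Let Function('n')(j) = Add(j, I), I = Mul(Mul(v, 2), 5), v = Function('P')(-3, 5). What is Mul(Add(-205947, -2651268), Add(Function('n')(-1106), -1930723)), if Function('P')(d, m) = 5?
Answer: 5519507935485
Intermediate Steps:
v = 5
I = 50 (I = Mul(Mul(5, 2), 5) = Mul(10, 5) = 50)
Function('n')(j) = Add(50, j) (Function('n')(j) = Add(j, 50) = Add(50, j))
Mul(Add(-205947, -2651268), Add(Function('n')(-1106), -1930723)) = Mul(Add(-205947, -2651268), Add(Add(50, -1106), -1930723)) = Mul(-2857215, Add(-1056, -1930723)) = Mul(-2857215, -1931779) = 5519507935485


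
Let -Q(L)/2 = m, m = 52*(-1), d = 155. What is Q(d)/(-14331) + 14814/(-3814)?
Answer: -106348045/27329217 ≈ -3.8914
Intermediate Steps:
m = -52
Q(L) = 104 (Q(L) = -2*(-52) = 104)
Q(d)/(-14331) + 14814/(-3814) = 104/(-14331) + 14814/(-3814) = 104*(-1/14331) + 14814*(-1/3814) = -104/14331 - 7407/1907 = -106348045/27329217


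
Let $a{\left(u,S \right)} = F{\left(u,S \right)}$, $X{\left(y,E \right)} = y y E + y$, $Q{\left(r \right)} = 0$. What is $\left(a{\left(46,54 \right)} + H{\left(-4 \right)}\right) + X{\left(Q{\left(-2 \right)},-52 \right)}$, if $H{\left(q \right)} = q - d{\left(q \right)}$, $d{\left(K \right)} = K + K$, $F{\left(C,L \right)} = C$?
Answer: $50$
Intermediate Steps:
$X{\left(y,E \right)} = y + E y^{2}$ ($X{\left(y,E \right)} = y^{2} E + y = E y^{2} + y = y + E y^{2}$)
$d{\left(K \right)} = 2 K$
$a{\left(u,S \right)} = u$
$H{\left(q \right)} = - q$ ($H{\left(q \right)} = q - 2 q = - q$)
$\left(a{\left(46,54 \right)} + H{\left(-4 \right)}\right) + X{\left(Q{\left(-2 \right)},-52 \right)} = \left(46 - -4\right) + 0 \left(1 - 0\right) = \left(46 + 4\right) + 0 \left(1 + 0\right) = 50 + 0 \cdot 1 = 50 + 0 = 50$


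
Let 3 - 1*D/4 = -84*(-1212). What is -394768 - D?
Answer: 12452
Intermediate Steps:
D = -407220 (D = 12 - (-336)*(-1212) = 12 - 4*101808 = 12 - 407232 = -407220)
-394768 - D = -394768 - 1*(-407220) = -394768 + 407220 = 12452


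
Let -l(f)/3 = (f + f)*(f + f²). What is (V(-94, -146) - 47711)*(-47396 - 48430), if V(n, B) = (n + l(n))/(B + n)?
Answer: 130810747007/20 ≈ 6.5405e+9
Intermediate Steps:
l(f) = -6*f*(f + f²) (l(f) = -3*(f + f)*(f + f²) = -3*2*f*(f + f²) = -6*f*(f + f²))
V(n, B) = (n + 6*n²*(-1 - n))/(B + n)
(V(-94, -146) - 47711)*(-47396 - 48430) = (-94*(1 - 6*(-94)*(1 - 94))/(-146 - 94) - 47711)*(-47396 - 48430) = (-94*(1 - 6*(-94)*(-93))/(-240) - 47711)*(-95826) = (-94*(-1/240)*(1 - 52452) - 47711)*(-95826) = (-94*(-1/240)*(-52451) - 47711)*(-95826) = (-2465197/120 - 47711)*(-95826) = -8190517/120*(-95826) = 130810747007/20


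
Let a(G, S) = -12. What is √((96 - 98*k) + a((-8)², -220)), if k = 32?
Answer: 2*I*√763 ≈ 55.245*I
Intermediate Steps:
√((96 - 98*k) + a((-8)², -220)) = √((96 - 98*32) - 12) = √((96 - 3136) - 12) = √(-3040 - 12) = √(-3052) = 2*I*√763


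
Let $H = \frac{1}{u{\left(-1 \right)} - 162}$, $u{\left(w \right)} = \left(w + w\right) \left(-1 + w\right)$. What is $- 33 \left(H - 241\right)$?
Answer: $\frac{1256607}{158} \approx 7953.2$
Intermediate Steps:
$u{\left(w \right)} = 2 w \left(-1 + w\right)$
$H = - \frac{1}{158}$ ($H = \frac{1}{2 \left(-1\right) \left(-1 - 1\right) - 162} = \frac{1}{2 \left(-1\right) \left(-2\right) - 162} = \frac{1}{4 - 162} = \frac{1}{-158} = - \frac{1}{158} \approx -0.0063291$)
$- 33 \left(H - 241\right) = - 33 \left(- \frac{1}{158} - 241\right) = \left(-33\right) \left(- \frac{38079}{158}\right) = \frac{1256607}{158}$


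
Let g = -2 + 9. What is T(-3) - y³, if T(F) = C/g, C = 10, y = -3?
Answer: 199/7 ≈ 28.429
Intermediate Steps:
g = 7
T(F) = 10/7
T(-3) - y³ = 10/7 - 1*(-3)³ = 10/7 - 1*(-27) = 10/7 + 27 = 199/7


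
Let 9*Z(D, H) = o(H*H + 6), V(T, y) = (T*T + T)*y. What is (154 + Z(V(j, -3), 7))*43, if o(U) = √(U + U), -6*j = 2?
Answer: 6622 + 43*√110/9 ≈ 6672.1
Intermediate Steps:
j = -⅓ (j = -⅙*2 = -⅓ ≈ -0.33333)
o(U) = √2*√U (o(U) = √(2*U) = √2*√U)
V(T, y) = y*(T + T²) (V(T, y) = (T² + T)*y = (T + T²)*y = y*(T + T²))
Z(D, H) = √2*√(6 + H²)/9 (Z(D, H) = (√2*√(H*H + 6))/9 = (√2*√(H² + 6))/9 = (√2*√(6 + H²))/9 = √2*√(6 + H²)/9)
(154 + Z(V(j, -3), 7))*43 = (154 + √(12 + 2*7²)/9)*43 = (154 + √(12 + 2*49)/9)*43 = (154 + √(12 + 98)/9)*43 = (154 + √110/9)*43 = 6622 + 43*√110/9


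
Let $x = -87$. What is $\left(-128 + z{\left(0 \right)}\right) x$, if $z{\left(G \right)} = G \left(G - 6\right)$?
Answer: $11136$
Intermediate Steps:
$z{\left(G \right)} = G \left(-6 + G\right)$
$\left(-128 + z{\left(0 \right)}\right) x = \left(-128 + 0 \left(-6 + 0\right)\right) \left(-87\right) = \left(-128 + 0 \left(-6\right)\right) \left(-87\right) = \left(-128 + 0\right) \left(-87\right) = \left(-128\right) \left(-87\right) = 11136$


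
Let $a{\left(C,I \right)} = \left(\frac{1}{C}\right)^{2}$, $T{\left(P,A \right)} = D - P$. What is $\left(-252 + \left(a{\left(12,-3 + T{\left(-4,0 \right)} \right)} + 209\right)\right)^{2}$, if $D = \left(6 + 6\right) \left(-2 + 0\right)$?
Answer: $\frac{38328481}{20736} \approx 1848.4$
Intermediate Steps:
$D = -24$ ($D = 12 \left(-2\right) = -24$)
$T{\left(P,A \right)} = -24 - P$
$a{\left(C,I \right)} = \frac{1}{C^{2}}$
$\left(-252 + \left(a{\left(12,-3 + T{\left(-4,0 \right)} \right)} + 209\right)\right)^{2} = \left(-252 + \left(\frac{1}{144} + 209\right)\right)^{2} = \left(-252 + \frac{30097}{144}\right)^{2} = \left(- \frac{6191}{144}\right)^{2} = \frac{38328481}{20736}$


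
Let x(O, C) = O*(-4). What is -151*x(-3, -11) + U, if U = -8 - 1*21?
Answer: -1841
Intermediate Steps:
x(O, C) = -4*O
U = -29 (U = -8 - 21 = -29)
-151*x(-3, -11) + U = -(-604)*(-3) - 29 = -151*12 - 29 = -1812 - 29 = -1841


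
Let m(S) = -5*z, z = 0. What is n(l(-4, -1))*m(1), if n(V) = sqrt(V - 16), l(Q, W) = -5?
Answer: 0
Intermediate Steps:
n(V) = sqrt(-16 + V)
m(S) = 0 (m(S) = -5*0 = 0)
n(l(-4, -1))*m(1) = sqrt(-16 - 5)*0 = sqrt(-21)*0 = (I*sqrt(21))*0 = 0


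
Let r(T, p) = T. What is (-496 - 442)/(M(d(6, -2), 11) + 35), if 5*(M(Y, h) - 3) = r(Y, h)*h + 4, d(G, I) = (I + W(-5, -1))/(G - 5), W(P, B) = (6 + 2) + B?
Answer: -4690/249 ≈ -18.835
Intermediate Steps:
W(P, B) = 8 + B
d(G, I) = (7 + I)/(-5 + G) (d(G, I) = (I + (8 - 1))/(G - 5) = (I + 7)/(-5 + G) = (7 + I)/(-5 + G))
M(Y, h) = 19/5 + Y*h/5 (M(Y, h) = 3 + (Y*h + 4)/5 = 3 + (4 + Y*h)/5 = 3 + (4/5 + Y*h/5) = 19/5 + Y*h/5)
(-496 - 442)/(M(d(6, -2), 11) + 35) = (-496 - 442)/((19/5 + (1/5)*((7 - 2)/(-5 + 6))*11) + 35) = -938/((19/5 + (1/5)*(5/1)*11) + 35) = -938/((19/5 + (1/5)*(1*5)*11) + 35) = -938/((19/5 + (1/5)*5*11) + 35) = -938/((19/5 + 11) + 35) = -938/(74/5 + 35) = -938/249/5 = -938*5/249 = -4690/249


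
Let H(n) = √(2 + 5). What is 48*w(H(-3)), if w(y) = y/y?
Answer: 48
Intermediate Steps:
H(n) = √7
w(y) = 1
48*w(H(-3)) = 48*1 = 48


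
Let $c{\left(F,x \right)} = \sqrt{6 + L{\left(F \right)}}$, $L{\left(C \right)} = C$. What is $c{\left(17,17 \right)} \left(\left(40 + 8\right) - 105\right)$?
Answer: $- 57 \sqrt{23} \approx -273.36$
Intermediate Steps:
$c{\left(F,x \right)} = \sqrt{6 + F}$
$c{\left(17,17 \right)} \left(\left(40 + 8\right) - 105\right) = \sqrt{6 + 17} \left(\left(40 + 8\right) - 105\right) = \sqrt{23} \left(48 - 105\right) = \sqrt{23} \left(-57\right) = - 57 \sqrt{23}$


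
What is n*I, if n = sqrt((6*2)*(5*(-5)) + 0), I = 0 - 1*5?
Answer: -50*I*sqrt(3) ≈ -86.603*I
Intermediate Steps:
I = -5 (I = 0 - 5 = -5)
n = 10*I*sqrt(3) (n = sqrt(12*(-25) + 0) = sqrt(-300 + 0) = sqrt(-300) = 10*I*sqrt(3) ≈ 17.32*I)
n*I = (10*I*sqrt(3))*(-5) = -50*I*sqrt(3)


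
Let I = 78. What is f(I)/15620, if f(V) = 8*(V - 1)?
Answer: 14/355 ≈ 0.039437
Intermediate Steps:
f(V) = -8 + 8*V (f(V) = 8*(-1 + V) = -8 + 8*V)
f(I)/15620 = (-8 + 8*78)/15620 = (-8 + 624)*(1/15620) = 616*(1/15620) = 14/355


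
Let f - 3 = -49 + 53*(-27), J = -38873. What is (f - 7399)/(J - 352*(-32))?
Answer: 8876/27609 ≈ 0.32149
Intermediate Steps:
f = -1477 (f = 3 + (-49 + 53*(-27)) = 3 + (-49 - 1431) = 3 - 1480 = -1477)
(f - 7399)/(J - 352*(-32)) = (-1477 - 7399)/(-38873 - 352*(-32)) = -8876/(-38873 + 11264) = -8876/(-27609) = -8876*(-1/27609) = 8876/27609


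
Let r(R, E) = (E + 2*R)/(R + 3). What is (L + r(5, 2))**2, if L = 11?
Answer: 625/4 ≈ 156.25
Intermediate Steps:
r(R, E) = (E + 2*R)/(3 + R)
(L + r(5, 2))**2 = (11 + (2 + 2*5)/(3 + 5))**2 = (11 + (2 + 10)/8)**2 = (11 + (1/8)*12)**2 = (11 + 3/2)**2 = (25/2)**2 = 625/4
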